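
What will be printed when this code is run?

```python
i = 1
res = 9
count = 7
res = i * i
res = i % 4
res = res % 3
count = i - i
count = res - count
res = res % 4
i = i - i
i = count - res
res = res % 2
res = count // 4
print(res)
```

0

res = 1*1 = 1
res = 1%4 = 1
res = 1%3 = 1
count = 1-1 = 0
count = 1-0 = 1
res = 1%4 = 1
i = 1-1 = 0
i = 1-1 = 0
res = 1%2 = 1
res = 1//4 = 0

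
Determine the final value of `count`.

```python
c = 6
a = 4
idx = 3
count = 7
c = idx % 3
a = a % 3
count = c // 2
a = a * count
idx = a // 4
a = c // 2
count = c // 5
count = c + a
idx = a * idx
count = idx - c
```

c = 3%3 = 0
a = 4%3 = 1
count = 0//2 = 0
a = 1*0 = 0
idx = 0//4 = 0
a = 0//2 = 0
count = 0//5 = 0
count = 0+0 = 0
idx = 0*0 = 0
count = 0-0 = 0

0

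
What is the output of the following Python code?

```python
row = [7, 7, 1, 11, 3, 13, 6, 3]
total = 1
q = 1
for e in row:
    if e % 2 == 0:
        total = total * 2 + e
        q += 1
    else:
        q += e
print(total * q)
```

376

e=7: not even; q=8
e=7: not even; q=15
e=1: not even; q=16
e=11: not even; q=27
e=3: not even; q=30
e=13: not even; q=43
e=6: even, total = 1*2+6 = 8; q=44
e=3: not even; q=47
total*q = 8*47 = 376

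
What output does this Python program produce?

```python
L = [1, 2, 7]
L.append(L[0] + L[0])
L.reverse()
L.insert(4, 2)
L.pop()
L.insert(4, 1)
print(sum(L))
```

append L[0]+L[0] = 1+1 = 2 → [1, 2, 7, 2]
reverse → [2, 7, 2, 1]
insert 2 at 4 → [2, 7, 2, 1, 2]
pop() removes 2 → [2, 7, 2, 1]
insert 1 at 4 → [2, 7, 2, 1, 1]
sum = 13

13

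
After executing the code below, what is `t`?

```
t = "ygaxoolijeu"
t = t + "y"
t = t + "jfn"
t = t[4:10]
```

'oolije'

+ 'y' → 'ygaxoolijeuy'
+ 'jfn' → 'ygaxoolijeuyjfn'
slice [4:10] → 'oolije'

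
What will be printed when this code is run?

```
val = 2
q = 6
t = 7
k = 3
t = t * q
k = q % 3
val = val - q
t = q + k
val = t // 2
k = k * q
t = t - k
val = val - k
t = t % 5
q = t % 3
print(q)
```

t = 7*6 = 42
k = 6%3 = 0
val = 2-6 = -4
t = 6+0 = 6
val = 6//2 = 3
k = 0*6 = 0
t = 6-0 = 6
val = 3-0 = 3
t = 6%5 = 1
q = 1%3 = 1

1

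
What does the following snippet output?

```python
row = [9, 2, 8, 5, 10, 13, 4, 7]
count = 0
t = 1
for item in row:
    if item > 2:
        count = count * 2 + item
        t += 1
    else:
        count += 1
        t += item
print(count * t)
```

11230

item=9: >2, count = 0*2+9 = 9; t=2
item=2: not >2, count = 9+1 = 10; t=4
item=8: >2, count = 10*2+8 = 28; t=5
item=5: >2, count = 28*2+5 = 61; t=6
item=10: >2, count = 61*2+10 = 132; t=7
item=13: >2, count = 132*2+13 = 277; t=8
item=4: >2, count = 277*2+4 = 558; t=9
item=7: >2, count = 558*2+7 = 1123; t=10
count*t = 1123*10 = 11230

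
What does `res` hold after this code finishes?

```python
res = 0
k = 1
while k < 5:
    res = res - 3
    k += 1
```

-12

k=1: res = 0-3 = -3
k=2: res = (-3)-3 = -6
k=3: res = (-6)-3 = -9
k=4: res = (-9)-3 = -12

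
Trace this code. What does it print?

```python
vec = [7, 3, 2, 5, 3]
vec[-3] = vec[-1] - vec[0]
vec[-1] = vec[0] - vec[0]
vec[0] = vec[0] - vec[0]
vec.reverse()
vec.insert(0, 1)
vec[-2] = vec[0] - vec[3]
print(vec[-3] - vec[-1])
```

vec[-3] = vec[-1]-vec[0] = 3-7 = -4 → [7, 3, -4, 5, 3]
vec[-1] = vec[0]-vec[0] = 7-7 = 0 → [7, 3, -4, 5, 0]
vec[0] = vec[0]-vec[0] = 7-7 = 0 → [0, 3, -4, 5, 0]
reverse → [0, 5, -4, 3, 0]
insert 1 at 0 → [1, 0, 5, -4, 3, 0]
vec[-2] = vec[0]-vec[3] = 1-(-4) = 5 → [1, 0, 5, -4, 5, 0]
vec[-3]-vec[-1] = (-4)-0 = -4

-4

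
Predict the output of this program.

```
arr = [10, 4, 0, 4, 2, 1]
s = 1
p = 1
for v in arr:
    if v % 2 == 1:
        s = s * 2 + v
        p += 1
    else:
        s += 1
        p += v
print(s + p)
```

35

v=10: not odd, s = 1+1 = 2; p=11
v=4: not odd, s = 2+1 = 3; p=15
v=0: not odd, s = 3+1 = 4; p=15
v=4: not odd, s = 4+1 = 5; p=19
v=2: not odd, s = 5+1 = 6; p=21
v=1: odd, s = 6*2+1 = 13; p=22
s+p = 13+22 = 35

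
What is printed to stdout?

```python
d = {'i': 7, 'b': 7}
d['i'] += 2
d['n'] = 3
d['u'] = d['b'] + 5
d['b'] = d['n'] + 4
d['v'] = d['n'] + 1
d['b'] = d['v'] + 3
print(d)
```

{'i': 9, 'b': 7, 'n': 3, 'u': 12, 'v': 4}

d['i'] = 7+2 = 9 → {'i': 9, 'b': 7}
d['n'] = 3 → {'i': 9, 'b': 7, 'n': 3}
d['u'] = d['b']+5 = 12 → {'i': 9, 'b': 7, 'n': 3, 'u': 12}
d['b'] = d['n']+4 = 7 → {'i': 9, 'b': 7, 'n': 3, 'u': 12}
d['v'] = d['n']+1 = 4 → {'i': 9, 'b': 7, 'n': 3, 'u': 12, 'v': 4}
d['b'] = d['v']+3 = 7 → {'i': 9, 'b': 7, 'n': 3, 'u': 12, 'v': 4}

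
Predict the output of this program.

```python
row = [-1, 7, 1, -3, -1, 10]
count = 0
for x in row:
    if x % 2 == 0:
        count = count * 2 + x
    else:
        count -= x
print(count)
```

x=-1: not even, count = 0-(-1) = 1
x=7: not even, count = 1-7 = -6
x=1: not even, count = (-6)-1 = -7
x=-3: not even, count = (-7)-(-3) = -4
x=-1: not even, count = (-4)-(-1) = -3
x=10: even, count = (-3)*2+10 = 4

4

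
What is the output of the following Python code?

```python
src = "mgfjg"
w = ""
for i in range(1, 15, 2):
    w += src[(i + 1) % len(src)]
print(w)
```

fggjmfg

i=1: add src[2]='f' → 'f'
i=3: add src[4]='g' → 'fg'
i=5: add src[1]='g' → 'fgg'
i=7: add src[3]='j' → 'fggj'
i=9: add src[0]='m' → 'fggjm'
i=11: add src[2]='f' → 'fggjmf'
i=13: add src[4]='g' → 'fggjmfg'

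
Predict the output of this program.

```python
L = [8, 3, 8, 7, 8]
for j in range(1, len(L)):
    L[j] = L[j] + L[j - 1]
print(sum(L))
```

j=1: L[1] = 3+8 = 11 → [8, 11, 8, 7, 8]
j=2: L[2] = 8+11 = 19 → [8, 11, 19, 7, 8]
j=3: L[3] = 7+19 = 26 → [8, 11, 19, 26, 8]
j=4: L[4] = 8+26 = 34 → [8, 11, 19, 26, 34]
sum = 98

98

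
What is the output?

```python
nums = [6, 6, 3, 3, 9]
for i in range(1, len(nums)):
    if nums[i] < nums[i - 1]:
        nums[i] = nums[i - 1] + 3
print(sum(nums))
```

i=1: 6>=6, unchanged → [6, 6, 3, 3, 9]
i=2: 3<6, nums[2] = 6+3 = 9 → [6, 6, 9, 3, 9]
i=3: 3<9, nums[3] = 9+3 = 12 → [6, 6, 9, 12, 9]
i=4: 9<12, nums[4] = 12+3 = 15 → [6, 6, 9, 12, 15]
sum = 48

48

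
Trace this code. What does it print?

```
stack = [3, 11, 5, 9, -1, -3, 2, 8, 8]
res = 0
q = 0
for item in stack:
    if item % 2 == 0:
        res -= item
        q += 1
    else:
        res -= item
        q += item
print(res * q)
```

item=3: not even, res = 0-3 = -3; q=3
item=11: not even, res = (-3)-11 = -14; q=14
item=5: not even, res = (-14)-5 = -19; q=19
item=9: not even, res = (-19)-9 = -28; q=28
item=-1: not even, res = (-28)-(-1) = -27; q=27
item=-3: not even, res = (-27)-(-3) = -24; q=24
item=2: even, res = (-24)-2 = -26; q=25
item=8: even, res = (-26)-8 = -34; q=26
item=8: even, res = (-34)-8 = -42; q=27
res*q = (-42)*27 = -1134

-1134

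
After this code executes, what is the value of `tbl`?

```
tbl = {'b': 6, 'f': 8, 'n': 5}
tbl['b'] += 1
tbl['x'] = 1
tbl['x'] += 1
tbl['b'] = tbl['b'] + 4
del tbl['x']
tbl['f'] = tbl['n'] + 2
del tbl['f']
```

tbl['b'] = 6+1 = 7 → {'b': 7, 'f': 8, 'n': 5}
tbl['x'] = 1 → {'b': 7, 'f': 8, 'n': 5, 'x': 1}
tbl['x'] = 1+1 = 2 → {'b': 7, 'f': 8, 'n': 5, 'x': 2}
tbl['b'] = tbl['b']+4 = 11 → {'b': 11, 'f': 8, 'n': 5, 'x': 2}
del 'x' → {'b': 11, 'f': 8, 'n': 5}
tbl['f'] = tbl['n']+2 = 7 → {'b': 11, 'f': 7, 'n': 5}
del 'f' → {'b': 11, 'n': 5}

{'b': 11, 'n': 5}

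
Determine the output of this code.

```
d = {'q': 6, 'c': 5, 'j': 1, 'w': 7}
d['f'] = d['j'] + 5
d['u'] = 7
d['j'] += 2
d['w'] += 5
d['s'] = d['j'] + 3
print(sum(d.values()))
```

45

d['f'] = d['j']+5 = 6 → {'q': 6, 'c': 5, 'j': 1, 'w': 7, 'f': 6}
d['u'] = 7 → {'q': 6, 'c': 5, 'j': 1, 'w': 7, 'f': 6, 'u': 7}
d['j'] = 1+2 = 3 → {'q': 6, 'c': 5, 'j': 3, 'w': 7, 'f': 6, 'u': 7}
d['w'] = 7+5 = 12 → {'q': 6, 'c': 5, 'j': 3, 'w': 12, 'f': 6, 'u': 7}
d['s'] = d['j']+3 = 6 → {'q': 6, 'c': 5, 'j': 3, 'w': 12, 'f': 6, 'u': 7, 's': 6}
sum of values = 45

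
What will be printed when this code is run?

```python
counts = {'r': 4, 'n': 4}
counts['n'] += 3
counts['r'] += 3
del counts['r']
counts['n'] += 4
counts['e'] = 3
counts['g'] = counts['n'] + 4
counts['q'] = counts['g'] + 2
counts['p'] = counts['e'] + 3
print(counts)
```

counts['n'] = 4+3 = 7 → {'r': 4, 'n': 7}
counts['r'] = 4+3 = 7 → {'r': 7, 'n': 7}
del 'r' → {'n': 7}
counts['n'] = 7+4 = 11 → {'n': 11}
counts['e'] = 3 → {'n': 11, 'e': 3}
counts['g'] = counts['n']+4 = 15 → {'n': 11, 'e': 3, 'g': 15}
counts['q'] = counts['g']+2 = 17 → {'n': 11, 'e': 3, 'g': 15, 'q': 17}
counts['p'] = counts['e']+3 = 6 → {'n': 11, 'e': 3, 'g': 15, 'q': 17, 'p': 6}

{'n': 11, 'e': 3, 'g': 15, 'q': 17, 'p': 6}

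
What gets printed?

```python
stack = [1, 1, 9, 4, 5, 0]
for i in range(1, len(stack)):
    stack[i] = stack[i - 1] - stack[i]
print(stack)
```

i=1: stack[1] = 1-1 = 0 → [1, 0, 9, 4, 5, 0]
i=2: stack[2] = 0-9 = -9 → [1, 0, -9, 4, 5, 0]
i=3: stack[3] = (-9)-4 = -13 → [1, 0, -9, -13, 5, 0]
i=4: stack[4] = (-13)-5 = -18 → [1, 0, -9, -13, -18, 0]
i=5: stack[5] = (-18)-0 = -18 → [1, 0, -9, -13, -18, -18]

[1, 0, -9, -13, -18, -18]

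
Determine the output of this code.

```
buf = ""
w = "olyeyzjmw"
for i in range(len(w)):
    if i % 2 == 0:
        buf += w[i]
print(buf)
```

oyyjw

i=0: add 'o' → 'o'
i=1: skip
i=2: add 'y' → 'oy'
i=3: skip
i=4: add 'y' → 'oyy'
i=5: skip
i=6: add 'j' → 'oyyj'
i=7: skip
i=8: add 'w' → 'oyyjw'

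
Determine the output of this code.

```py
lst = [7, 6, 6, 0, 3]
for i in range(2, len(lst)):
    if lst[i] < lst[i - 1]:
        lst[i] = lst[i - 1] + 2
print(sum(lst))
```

37

i=2: 6>=6, unchanged → [7, 6, 6, 0, 3]
i=3: 0<6, lst[3] = 6+2 = 8 → [7, 6, 6, 8, 3]
i=4: 3<8, lst[4] = 8+2 = 10 → [7, 6, 6, 8, 10]
sum = 37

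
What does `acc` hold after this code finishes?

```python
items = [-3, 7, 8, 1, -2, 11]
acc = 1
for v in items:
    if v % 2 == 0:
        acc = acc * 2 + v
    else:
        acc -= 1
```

v=-3: not even, acc = 1-1 = 0
v=7: not even, acc = 0-1 = -1
v=8: even, acc = (-1)*2+8 = 6
v=1: not even, acc = 6-1 = 5
v=-2: even, acc = 5*2+(-2) = 8
v=11: not even, acc = 8-1 = 7

7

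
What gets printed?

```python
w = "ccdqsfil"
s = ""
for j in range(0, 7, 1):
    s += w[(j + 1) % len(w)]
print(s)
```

cdqsfil

j=0: add w[1]='c' → 'c'
j=1: add w[2]='d' → 'cd'
j=2: add w[3]='q' → 'cdq'
j=3: add w[4]='s' → 'cdqs'
j=4: add w[5]='f' → 'cdqsf'
j=5: add w[6]='i' → 'cdqsfi'
j=6: add w[7]='l' → 'cdqsfil'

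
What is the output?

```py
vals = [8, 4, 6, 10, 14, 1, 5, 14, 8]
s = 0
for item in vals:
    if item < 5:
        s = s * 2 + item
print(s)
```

item=8: not <5
item=4: <5, s = 0*2+4 = 4
item=6: not <5
item=10: not <5
item=14: not <5
item=1: <5, s = 4*2+1 = 9
item=5: not <5
item=14: not <5
item=8: not <5

9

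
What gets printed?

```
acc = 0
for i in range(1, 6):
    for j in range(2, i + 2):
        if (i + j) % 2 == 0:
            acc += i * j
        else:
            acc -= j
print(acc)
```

i=1,j=2: odd sum, acc = 0-2 = -2
i=2,j=2: even sum, acc = (-2)+4 = 2
i=2,j=3: odd sum, acc = 2-3 = -1
i=3,j=2: odd sum, acc = (-1)-2 = -3
i=3,j=3: even sum, acc = (-3)+9 = 6
i=3,j=4: odd sum, acc = 6-4 = 2
i=4,j=2: even sum, acc = 2+8 = 10
i=4,j=3: odd sum, acc = 10-3 = 7
i=4,j=4: even sum, acc = 7+16 = 23
i=4,j=5: odd sum, acc = 23-5 = 18
i=5,j=2: odd sum, acc = 18-2 = 16
i=5,j=3: even sum, acc = 16+15 = 31
i=5,j=4: odd sum, acc = 31-4 = 27
i=5,j=5: even sum, acc = 27+25 = 52
i=5,j=6: odd sum, acc = 52-6 = 46

46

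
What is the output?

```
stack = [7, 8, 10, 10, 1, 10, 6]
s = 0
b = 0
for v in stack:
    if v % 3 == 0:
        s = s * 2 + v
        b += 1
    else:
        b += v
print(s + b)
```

53

v=7: not %3==0; b=7
v=8: not %3==0; b=15
v=10: not %3==0; b=25
v=10: not %3==0; b=35
v=1: not %3==0; b=36
v=10: not %3==0; b=46
v=6: %3==0, s = 0*2+6 = 6; b=47
s+b = 6+47 = 53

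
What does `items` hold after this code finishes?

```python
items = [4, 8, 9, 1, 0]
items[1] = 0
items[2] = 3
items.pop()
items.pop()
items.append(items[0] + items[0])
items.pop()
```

[4, 0, 3]

items[1] = 0 → [4, 0, 9, 1, 0]
items[2] = 3 → [4, 0, 3, 1, 0]
pop() removes 0 → [4, 0, 3, 1]
pop() removes 1 → [4, 0, 3]
append items[0]+items[0] = 4+4 = 8 → [4, 0, 3, 8]
pop() removes 8 → [4, 0, 3]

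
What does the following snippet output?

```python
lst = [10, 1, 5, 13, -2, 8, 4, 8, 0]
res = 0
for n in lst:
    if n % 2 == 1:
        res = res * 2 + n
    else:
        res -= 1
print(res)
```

n=10: not odd, res = 0-1 = -1
n=1: odd, res = (-1)*2+1 = -1
n=5: odd, res = (-1)*2+5 = 3
n=13: odd, res = 3*2+13 = 19
n=-2: not odd, res = 19-1 = 18
n=8: not odd, res = 18-1 = 17
n=4: not odd, res = 17-1 = 16
n=8: not odd, res = 16-1 = 15
n=0: not odd, res = 15-1 = 14

14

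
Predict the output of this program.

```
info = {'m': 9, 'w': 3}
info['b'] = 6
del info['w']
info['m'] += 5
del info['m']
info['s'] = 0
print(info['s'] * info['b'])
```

0

info['b'] = 6 → {'m': 9, 'w': 3, 'b': 6}
del 'w' → {'m': 9, 'b': 6}
info['m'] = 9+5 = 14 → {'m': 14, 'b': 6}
del 'm' → {'b': 6}
info['s'] = 0 → {'b': 6, 's': 0}
info['s']*info['b'] = 0*6 = 0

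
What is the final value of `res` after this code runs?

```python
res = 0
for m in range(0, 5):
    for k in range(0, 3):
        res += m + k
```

m=0,k=0: res = 0+0 = 0
m=0,k=1: res = 0+1 = 1
m=0,k=2: res = 1+2 = 3
m=1,k=0: res = 3+1 = 4
m=1,k=1: res = 4+2 = 6
m=1,k=2: res = 6+3 = 9
m=2,k=0: res = 9+2 = 11
m=2,k=1: res = 11+3 = 14
m=2,k=2: res = 14+4 = 18
m=3,k=0: res = 18+3 = 21
m=3,k=1: res = 21+4 = 25
m=3,k=2: res = 25+5 = 30
m=4,k=0: res = 30+4 = 34
m=4,k=1: res = 34+5 = 39
m=4,k=2: res = 39+6 = 45

45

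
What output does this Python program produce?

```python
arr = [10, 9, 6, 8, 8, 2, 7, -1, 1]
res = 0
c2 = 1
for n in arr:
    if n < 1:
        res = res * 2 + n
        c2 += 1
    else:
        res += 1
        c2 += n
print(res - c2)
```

-39

n=10: not <1, res = 0+1 = 1; c2=11
n=9: not <1, res = 1+1 = 2; c2=20
n=6: not <1, res = 2+1 = 3; c2=26
n=8: not <1, res = 3+1 = 4; c2=34
n=8: not <1, res = 4+1 = 5; c2=42
n=2: not <1, res = 5+1 = 6; c2=44
n=7: not <1, res = 6+1 = 7; c2=51
n=-1: <1, res = 7*2+(-1) = 13; c2=52
n=1: not <1, res = 13+1 = 14; c2=53
res-c2 = 14-53 = -39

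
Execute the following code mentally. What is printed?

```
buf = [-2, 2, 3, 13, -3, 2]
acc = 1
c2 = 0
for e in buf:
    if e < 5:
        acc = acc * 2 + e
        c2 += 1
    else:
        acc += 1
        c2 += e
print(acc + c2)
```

46

e=-2: <5, acc = 1*2+(-2) = 0; c2=1
e=2: <5, acc = 0*2+2 = 2; c2=2
e=3: <5, acc = 2*2+3 = 7; c2=3
e=13: not <5, acc = 7+1 = 8; c2=16
e=-3: <5, acc = 8*2+(-3) = 13; c2=17
e=2: <5, acc = 13*2+2 = 28; c2=18
acc+c2 = 28+18 = 46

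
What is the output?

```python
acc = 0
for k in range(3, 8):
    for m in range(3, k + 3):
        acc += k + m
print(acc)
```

265

k=3,m=3: acc = 0+6 = 6
k=3,m=4: acc = 6+7 = 13
k=3,m=5: acc = 13+8 = 21
k=4,m=3: acc = 21+7 = 28
k=4,m=4: acc = 28+8 = 36
k=4,m=5: acc = 36+9 = 45
k=4,m=6: acc = 45+10 = 55
k=5,m=3: acc = 55+8 = 63
k=5,m=4: acc = 63+9 = 72
k=5,m=5: acc = 72+10 = 82
k=5,m=6: acc = 82+11 = 93
k=5,m=7: acc = 93+12 = 105
k=6,m=3: acc = 105+9 = 114
k=6,m=4: acc = 114+10 = 124
k=6,m=5: acc = 124+11 = 135
k=6,m=6: acc = 135+12 = 147
k=6,m=7: acc = 147+13 = 160
k=6,m=8: acc = 160+14 = 174
k=7,m=3: acc = 174+10 = 184
k=7,m=4: acc = 184+11 = 195
k=7,m=5: acc = 195+12 = 207
k=7,m=6: acc = 207+13 = 220
k=7,m=7: acc = 220+14 = 234
k=7,m=8: acc = 234+15 = 249
k=7,m=9: acc = 249+16 = 265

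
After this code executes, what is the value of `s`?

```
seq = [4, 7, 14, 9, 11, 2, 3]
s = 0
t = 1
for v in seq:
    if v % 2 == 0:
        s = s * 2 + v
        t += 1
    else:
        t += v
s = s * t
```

1564

v=4: even, s = 0*2+4 = 4; t=2
v=7: not even; t=9
v=14: even, s = 4*2+14 = 22; t=10
v=9: not even; t=19
v=11: not even; t=30
v=2: even, s = 22*2+2 = 46; t=31
v=3: not even; t=34
s*t = 46*34 = 1564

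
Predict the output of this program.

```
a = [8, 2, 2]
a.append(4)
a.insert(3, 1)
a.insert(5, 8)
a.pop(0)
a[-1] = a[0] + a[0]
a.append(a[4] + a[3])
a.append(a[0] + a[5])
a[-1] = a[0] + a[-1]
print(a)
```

[2, 2, 1, 4, 4, 8, 12]

append 4 → [8, 2, 2, 4]
insert 1 at 3 → [8, 2, 2, 1, 4]
insert 8 at 5 → [8, 2, 2, 1, 4, 8]
pop(0) removes 8 → [2, 2, 1, 4, 8]
a[-1] = a[0]+a[0] = 2+2 = 4 → [2, 2, 1, 4, 4]
append a[4]+a[3] = 4+4 = 8 → [2, 2, 1, 4, 4, 8]
append a[0]+a[5] = 2+8 = 10 → [2, 2, 1, 4, 4, 8, 10]
a[-1] = a[0]+a[-1] = 2+10 = 12 → [2, 2, 1, 4, 4, 8, 12]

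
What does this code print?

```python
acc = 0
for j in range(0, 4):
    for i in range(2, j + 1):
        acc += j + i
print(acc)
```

15

j=2,i=2: acc = 0+4 = 4
j=3,i=2: acc = 4+5 = 9
j=3,i=3: acc = 9+6 = 15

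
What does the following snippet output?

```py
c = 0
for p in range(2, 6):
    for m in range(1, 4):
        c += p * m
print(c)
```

p=2,m=1: c = 0+2 = 2
p=2,m=2: c = 2+4 = 6
p=2,m=3: c = 6+6 = 12
p=3,m=1: c = 12+3 = 15
p=3,m=2: c = 15+6 = 21
p=3,m=3: c = 21+9 = 30
p=4,m=1: c = 30+4 = 34
p=4,m=2: c = 34+8 = 42
p=4,m=3: c = 42+12 = 54
p=5,m=1: c = 54+5 = 59
p=5,m=2: c = 59+10 = 69
p=5,m=3: c = 69+15 = 84

84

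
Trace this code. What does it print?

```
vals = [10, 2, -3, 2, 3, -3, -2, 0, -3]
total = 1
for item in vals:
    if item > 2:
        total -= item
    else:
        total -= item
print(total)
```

item=10: >2, total = 1-10 = -9
item=2: not >2, total = (-9)-2 = -11
item=-3: not >2, total = (-11)-(-3) = -8
item=2: not >2, total = (-8)-2 = -10
item=3: >2, total = (-10)-3 = -13
item=-3: not >2, total = (-13)-(-3) = -10
item=-2: not >2, total = (-10)-(-2) = -8
item=0: not >2, total = (-8)-0 = -8
item=-3: not >2, total = (-8)-(-3) = -5

-5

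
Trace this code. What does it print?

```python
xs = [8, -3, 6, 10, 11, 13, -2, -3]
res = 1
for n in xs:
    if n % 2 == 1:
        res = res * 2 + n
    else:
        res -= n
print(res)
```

-193

n=8: not odd, res = 1-8 = -7
n=-3: odd, res = (-7)*2+(-3) = -17
n=6: not odd, res = (-17)-6 = -23
n=10: not odd, res = (-23)-10 = -33
n=11: odd, res = (-33)*2+11 = -55
n=13: odd, res = (-55)*2+13 = -97
n=-2: not odd, res = (-97)-(-2) = -95
n=-3: odd, res = (-95)*2+(-3) = -193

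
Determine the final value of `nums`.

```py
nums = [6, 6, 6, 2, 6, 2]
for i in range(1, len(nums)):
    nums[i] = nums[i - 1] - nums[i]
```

i=1: nums[1] = 6-6 = 0 → [6, 0, 6, 2, 6, 2]
i=2: nums[2] = 0-6 = -6 → [6, 0, -6, 2, 6, 2]
i=3: nums[3] = (-6)-2 = -8 → [6, 0, -6, -8, 6, 2]
i=4: nums[4] = (-8)-6 = -14 → [6, 0, -6, -8, -14, 2]
i=5: nums[5] = (-14)-2 = -16 → [6, 0, -6, -8, -14, -16]

[6, 0, -6, -8, -14, -16]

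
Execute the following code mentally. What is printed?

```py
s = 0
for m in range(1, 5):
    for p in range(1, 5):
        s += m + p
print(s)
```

m=1,p=1: s = 0+2 = 2
m=1,p=2: s = 2+3 = 5
m=1,p=3: s = 5+4 = 9
m=1,p=4: s = 9+5 = 14
m=2,p=1: s = 14+3 = 17
m=2,p=2: s = 17+4 = 21
m=2,p=3: s = 21+5 = 26
m=2,p=4: s = 26+6 = 32
m=3,p=1: s = 32+4 = 36
m=3,p=2: s = 36+5 = 41
m=3,p=3: s = 41+6 = 47
m=3,p=4: s = 47+7 = 54
m=4,p=1: s = 54+5 = 59
m=4,p=2: s = 59+6 = 65
m=4,p=3: s = 65+7 = 72
m=4,p=4: s = 72+8 = 80

80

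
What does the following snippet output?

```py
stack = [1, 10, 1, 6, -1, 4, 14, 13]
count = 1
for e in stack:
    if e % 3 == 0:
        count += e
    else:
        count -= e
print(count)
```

-35

e=1: not %3==0, count = 1-1 = 0
e=10: not %3==0, count = 0-10 = -10
e=1: not %3==0, count = (-10)-1 = -11
e=6: %3==0, count = (-11)+6 = -5
e=-1: not %3==0, count = (-5)-(-1) = -4
e=4: not %3==0, count = (-4)-4 = -8
e=14: not %3==0, count = (-8)-14 = -22
e=13: not %3==0, count = (-22)-13 = -35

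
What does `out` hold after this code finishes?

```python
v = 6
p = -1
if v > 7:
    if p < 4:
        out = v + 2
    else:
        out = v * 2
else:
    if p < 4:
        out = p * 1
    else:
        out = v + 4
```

v=6, p=-1
v > 7 is False; p < 4 is True
→ out = p * 1 = -1

-1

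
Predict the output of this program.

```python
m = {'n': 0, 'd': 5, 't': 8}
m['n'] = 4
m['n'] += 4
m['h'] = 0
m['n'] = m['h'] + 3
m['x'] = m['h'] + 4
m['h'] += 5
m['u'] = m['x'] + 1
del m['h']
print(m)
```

{'n': 3, 'd': 5, 't': 8, 'x': 4, 'u': 5}

m['n'] = 4 → {'n': 4, 'd': 5, 't': 8}
m['n'] = 4+4 = 8 → {'n': 8, 'd': 5, 't': 8}
m['h'] = 0 → {'n': 8, 'd': 5, 't': 8, 'h': 0}
m['n'] = m['h']+3 = 3 → {'n': 3, 'd': 5, 't': 8, 'h': 0}
m['x'] = m['h']+4 = 4 → {'n': 3, 'd': 5, 't': 8, 'h': 0, 'x': 4}
m['h'] = 0+5 = 5 → {'n': 3, 'd': 5, 't': 8, 'h': 5, 'x': 4}
m['u'] = m['x']+1 = 5 → {'n': 3, 'd': 5, 't': 8, 'h': 5, 'x': 4, 'u': 5}
del 'h' → {'n': 3, 'd': 5, 't': 8, 'x': 4, 'u': 5}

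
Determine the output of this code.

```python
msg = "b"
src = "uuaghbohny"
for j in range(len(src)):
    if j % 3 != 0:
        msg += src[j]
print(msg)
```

buahbhn

j=0: skip
j=1: add 'u' → 'bu'
j=2: add 'a' → 'bua'
j=3: skip
j=4: add 'h' → 'buah'
j=5: add 'b' → 'buahb'
j=6: skip
j=7: add 'h' → 'buahbh'
j=8: add 'n' → 'buahbhn'
j=9: skip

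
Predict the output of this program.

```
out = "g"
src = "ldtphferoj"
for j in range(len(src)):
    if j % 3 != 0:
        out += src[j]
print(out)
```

gdthfro

j=0: skip
j=1: add 'd' → 'gd'
j=2: add 't' → 'gdt'
j=3: skip
j=4: add 'h' → 'gdth'
j=5: add 'f' → 'gdthf'
j=6: skip
j=7: add 'r' → 'gdthfr'
j=8: add 'o' → 'gdthfro'
j=9: skip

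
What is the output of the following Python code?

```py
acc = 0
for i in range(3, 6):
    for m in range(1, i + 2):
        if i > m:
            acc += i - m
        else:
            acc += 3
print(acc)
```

i=3,m=1: 3>1, acc = 0+2 = 2
i=3,m=2: 3>2, acc = 2+1 = 3
i=3,m=3: not 3>3, acc = 3+3 = 6
i=3,m=4: not 3>4, acc = 6+3 = 9
i=4,m=1: 4>1, acc = 9+3 = 12
i=4,m=2: 4>2, acc = 12+2 = 14
i=4,m=3: 4>3, acc = 14+1 = 15
i=4,m=4: not 4>4, acc = 15+3 = 18
i=4,m=5: not 4>5, acc = 18+3 = 21
i=5,m=1: 5>1, acc = 21+4 = 25
i=5,m=2: 5>2, acc = 25+3 = 28
i=5,m=3: 5>3, acc = 28+2 = 30
i=5,m=4: 5>4, acc = 30+1 = 31
i=5,m=5: not 5>5, acc = 31+3 = 34
i=5,m=6: not 5>6, acc = 34+3 = 37

37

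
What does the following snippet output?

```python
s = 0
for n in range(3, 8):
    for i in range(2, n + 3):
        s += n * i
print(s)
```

n=3,i=2: s = 0+6 = 6
n=3,i=3: s = 6+9 = 15
n=3,i=4: s = 15+12 = 27
n=3,i=5: s = 27+15 = 42
n=4,i=2: s = 42+8 = 50
n=4,i=3: s = 50+12 = 62
n=4,i=4: s = 62+16 = 78
n=4,i=5: s = 78+20 = 98
n=4,i=6: s = 98+24 = 122
n=5,i=2: s = 122+10 = 132
n=5,i=3: s = 132+15 = 147
n=5,i=4: s = 147+20 = 167
n=5,i=5: s = 167+25 = 192
n=5,i=6: s = 192+30 = 222
n=5,i=7: s = 222+35 = 257
n=6,i=2: s = 257+12 = 269
n=6,i=3: s = 269+18 = 287
n=6,i=4: s = 287+24 = 311
n=6,i=5: s = 311+30 = 341
n=6,i=6: s = 341+36 = 377
n=6,i=7: s = 377+42 = 419
n=6,i=8: s = 419+48 = 467
n=7,i=2: s = 467+14 = 481
n=7,i=3: s = 481+21 = 502
n=7,i=4: s = 502+28 = 530
n=7,i=5: s = 530+35 = 565
n=7,i=6: s = 565+42 = 607
n=7,i=7: s = 607+49 = 656
n=7,i=8: s = 656+56 = 712
n=7,i=9: s = 712+63 = 775

775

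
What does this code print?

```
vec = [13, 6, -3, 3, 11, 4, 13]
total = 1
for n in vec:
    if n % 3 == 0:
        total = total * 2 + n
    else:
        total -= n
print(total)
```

-103

n=13: not %3==0, total = 1-13 = -12
n=6: %3==0, total = (-12)*2+6 = -18
n=-3: %3==0, total = (-18)*2+(-3) = -39
n=3: %3==0, total = (-39)*2+3 = -75
n=11: not %3==0, total = (-75)-11 = -86
n=4: not %3==0, total = (-86)-4 = -90
n=13: not %3==0, total = (-90)-13 = -103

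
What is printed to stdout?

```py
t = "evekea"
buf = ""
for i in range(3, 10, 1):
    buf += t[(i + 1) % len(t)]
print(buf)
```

eaeveke

i=3: add t[4]='e' → 'e'
i=4: add t[5]='a' → 'ea'
i=5: add t[0]='e' → 'eae'
i=6: add t[1]='v' → 'eaev'
i=7: add t[2]='e' → 'eaeve'
i=8: add t[3]='k' → 'eaevek'
i=9: add t[4]='e' → 'eaeveke'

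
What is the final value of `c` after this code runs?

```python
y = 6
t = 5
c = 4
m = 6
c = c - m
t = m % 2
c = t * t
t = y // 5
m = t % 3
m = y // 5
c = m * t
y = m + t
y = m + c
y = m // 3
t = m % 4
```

c = 4-6 = -2
t = 6%2 = 0
c = 0*0 = 0
t = 6//5 = 1
m = 1%3 = 1
m = 6//5 = 1
c = 1*1 = 1
y = 1+1 = 2
y = 1+1 = 2
y = 1//3 = 0
t = 1%4 = 1

1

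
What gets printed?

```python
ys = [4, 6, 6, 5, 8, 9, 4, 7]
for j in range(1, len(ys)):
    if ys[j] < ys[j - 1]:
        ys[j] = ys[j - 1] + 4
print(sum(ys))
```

106

j=1: 6>=4, unchanged → [4, 6, 6, 5, 8, 9, 4, 7]
j=2: 6>=6, unchanged → [4, 6, 6, 5, 8, 9, 4, 7]
j=3: 5<6, ys[3] = 6+4 = 10 → [4, 6, 6, 10, 8, 9, 4, 7]
j=4: 8<10, ys[4] = 10+4 = 14 → [4, 6, 6, 10, 14, 9, 4, 7]
j=5: 9<14, ys[5] = 14+4 = 18 → [4, 6, 6, 10, 14, 18, 4, 7]
j=6: 4<18, ys[6] = 18+4 = 22 → [4, 6, 6, 10, 14, 18, 22, 7]
j=7: 7<22, ys[7] = 22+4 = 26 → [4, 6, 6, 10, 14, 18, 22, 26]
sum = 106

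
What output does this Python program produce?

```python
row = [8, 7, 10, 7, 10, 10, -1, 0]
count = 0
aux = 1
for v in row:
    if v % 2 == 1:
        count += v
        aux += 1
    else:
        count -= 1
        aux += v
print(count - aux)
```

v=8: not odd, count = 0-1 = -1; aux=9
v=7: odd, count = (-1)+7 = 6; aux=10
v=10: not odd, count = 6-1 = 5; aux=20
v=7: odd, count = 5+7 = 12; aux=21
v=10: not odd, count = 12-1 = 11; aux=31
v=10: not odd, count = 11-1 = 10; aux=41
v=-1: odd, count = 10+(-1) = 9; aux=42
v=0: not odd, count = 9-1 = 8; aux=42
count-aux = 8-42 = -34

-34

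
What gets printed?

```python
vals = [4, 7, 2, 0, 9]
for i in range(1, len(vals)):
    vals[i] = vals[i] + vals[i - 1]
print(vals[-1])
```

i=1: vals[1] = 7+4 = 11 → [4, 11, 2, 0, 9]
i=2: vals[2] = 2+11 = 13 → [4, 11, 13, 0, 9]
i=3: vals[3] = 0+13 = 13 → [4, 11, 13, 13, 9]
i=4: vals[4] = 9+13 = 22 → [4, 11, 13, 13, 22]

22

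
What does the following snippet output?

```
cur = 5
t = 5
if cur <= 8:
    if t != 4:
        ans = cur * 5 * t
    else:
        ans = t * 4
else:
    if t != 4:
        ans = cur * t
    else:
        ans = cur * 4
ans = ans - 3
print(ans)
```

122

cur=5, t=5
cur <= 8 is True; t != 4 is True
→ ans = cur * 5 * t = 125
ans = 125-3 = 122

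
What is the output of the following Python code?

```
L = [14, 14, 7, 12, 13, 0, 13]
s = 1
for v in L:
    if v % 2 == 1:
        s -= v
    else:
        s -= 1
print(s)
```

v=14: not odd, s = 1-1 = 0
v=14: not odd, s = 0-1 = -1
v=7: odd, s = (-1)-7 = -8
v=12: not odd, s = (-8)-1 = -9
v=13: odd, s = (-9)-13 = -22
v=0: not odd, s = (-22)-1 = -23
v=13: odd, s = (-23)-13 = -36

-36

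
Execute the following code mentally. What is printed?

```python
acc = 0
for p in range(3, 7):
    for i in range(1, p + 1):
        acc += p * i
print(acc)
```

p=3,i=1: acc = 0+3 = 3
p=3,i=2: acc = 3+6 = 9
p=3,i=3: acc = 9+9 = 18
p=4,i=1: acc = 18+4 = 22
p=4,i=2: acc = 22+8 = 30
p=4,i=3: acc = 30+12 = 42
p=4,i=4: acc = 42+16 = 58
p=5,i=1: acc = 58+5 = 63
p=5,i=2: acc = 63+10 = 73
p=5,i=3: acc = 73+15 = 88
p=5,i=4: acc = 88+20 = 108
p=5,i=5: acc = 108+25 = 133
p=6,i=1: acc = 133+6 = 139
p=6,i=2: acc = 139+12 = 151
p=6,i=3: acc = 151+18 = 169
p=6,i=4: acc = 169+24 = 193
p=6,i=5: acc = 193+30 = 223
p=6,i=6: acc = 223+36 = 259

259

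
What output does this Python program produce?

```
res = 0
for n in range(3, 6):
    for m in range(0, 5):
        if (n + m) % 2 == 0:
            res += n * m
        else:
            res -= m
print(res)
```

40

n=3,m=0: odd sum, res = 0-0 = 0
n=3,m=1: even sum, res = 0+3 = 3
n=3,m=2: odd sum, res = 3-2 = 1
n=3,m=3: even sum, res = 1+9 = 10
n=3,m=4: odd sum, res = 10-4 = 6
n=4,m=0: even sum, res = 6+0 = 6
n=4,m=1: odd sum, res = 6-1 = 5
n=4,m=2: even sum, res = 5+8 = 13
n=4,m=3: odd sum, res = 13-3 = 10
n=4,m=4: even sum, res = 10+16 = 26
n=5,m=0: odd sum, res = 26-0 = 26
n=5,m=1: even sum, res = 26+5 = 31
n=5,m=2: odd sum, res = 31-2 = 29
n=5,m=3: even sum, res = 29+15 = 44
n=5,m=4: odd sum, res = 44-4 = 40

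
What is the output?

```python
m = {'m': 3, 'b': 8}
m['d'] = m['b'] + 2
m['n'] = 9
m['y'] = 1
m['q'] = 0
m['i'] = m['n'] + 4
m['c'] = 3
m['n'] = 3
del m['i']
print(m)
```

{'m': 3, 'b': 8, 'd': 10, 'n': 3, 'y': 1, 'q': 0, 'c': 3}

m['d'] = m['b']+2 = 10 → {'m': 3, 'b': 8, 'd': 10}
m['n'] = 9 → {'m': 3, 'b': 8, 'd': 10, 'n': 9}
m['y'] = 1 → {'m': 3, 'b': 8, 'd': 10, 'n': 9, 'y': 1}
m['q'] = 0 → {'m': 3, 'b': 8, 'd': 10, 'n': 9, 'y': 1, 'q': 0}
m['i'] = m['n']+4 = 13 → {'m': 3, 'b': 8, 'd': 10, 'n': 9, 'y': 1, 'q': 0, 'i': 13}
m['c'] = 3 → {'m': 3, 'b': 8, 'd': 10, 'n': 9, 'y': 1, 'q': 0, 'i': 13, 'c': 3}
m['n'] = 3 → {'m': 3, 'b': 8, 'd': 10, 'n': 3, 'y': 1, 'q': 0, 'i': 13, 'c': 3}
del 'i' → {'m': 3, 'b': 8, 'd': 10, 'n': 3, 'y': 1, 'q': 0, 'c': 3}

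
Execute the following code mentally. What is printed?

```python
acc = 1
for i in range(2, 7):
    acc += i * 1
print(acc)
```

i=2: acc = 1+2*1 = 3
i=3: acc = 3+3*1 = 6
i=4: acc = 6+4*1 = 10
i=5: acc = 10+5*1 = 15
i=6: acc = 15+6*1 = 21

21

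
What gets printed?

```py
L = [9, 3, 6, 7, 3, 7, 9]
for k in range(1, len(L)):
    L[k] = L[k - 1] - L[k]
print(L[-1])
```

k=1: L[1] = 9-3 = 6 → [9, 6, 6, 7, 3, 7, 9]
k=2: L[2] = 6-6 = 0 → [9, 6, 0, 7, 3, 7, 9]
k=3: L[3] = 0-7 = -7 → [9, 6, 0, -7, 3, 7, 9]
k=4: L[4] = (-7)-3 = -10 → [9, 6, 0, -7, -10, 7, 9]
k=5: L[5] = (-10)-7 = -17 → [9, 6, 0, -7, -10, -17, 9]
k=6: L[6] = (-17)-9 = -26 → [9, 6, 0, -7, -10, -17, -26]

-26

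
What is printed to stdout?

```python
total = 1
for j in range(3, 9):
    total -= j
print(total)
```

j=3: total = 1-3 = -2
j=4: total = (-2)-4 = -6
j=5: total = (-6)-5 = -11
j=6: total = (-11)-6 = -17
j=7: total = (-17)-7 = -24
j=8: total = (-24)-8 = -32

-32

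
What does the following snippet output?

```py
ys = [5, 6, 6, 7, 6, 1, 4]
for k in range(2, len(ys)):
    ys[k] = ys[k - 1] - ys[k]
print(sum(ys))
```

k=2: ys[2] = 6-6 = 0 → [5, 6, 0, 7, 6, 1, 4]
k=3: ys[3] = 0-7 = -7 → [5, 6, 0, -7, 6, 1, 4]
k=4: ys[4] = (-7)-6 = -13 → [5, 6, 0, -7, -13, 1, 4]
k=5: ys[5] = (-13)-1 = -14 → [5, 6, 0, -7, -13, -14, 4]
k=6: ys[6] = (-14)-4 = -18 → [5, 6, 0, -7, -13, -14, -18]
sum = -41

-41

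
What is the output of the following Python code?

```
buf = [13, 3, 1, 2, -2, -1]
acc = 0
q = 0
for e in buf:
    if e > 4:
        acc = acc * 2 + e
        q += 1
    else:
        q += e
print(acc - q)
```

e=13: >4, acc = 0*2+13 = 13; q=1
e=3: not >4; q=4
e=1: not >4; q=5
e=2: not >4; q=7
e=-2: not >4; q=5
e=-1: not >4; q=4
acc-q = 13-4 = 9

9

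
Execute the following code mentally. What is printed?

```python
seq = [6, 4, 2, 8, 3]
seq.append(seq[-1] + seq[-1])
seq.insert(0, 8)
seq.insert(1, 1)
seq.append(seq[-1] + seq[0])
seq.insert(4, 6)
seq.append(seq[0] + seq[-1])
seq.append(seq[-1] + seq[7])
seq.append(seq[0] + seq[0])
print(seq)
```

[8, 1, 6, 4, 6, 2, 8, 3, 6, 14, 22, 25, 16]

append seq[-1]+seq[-1] = 3+3 = 6 → [6, 4, 2, 8, 3, 6]
insert 8 at 0 → [8, 6, 4, 2, 8, 3, 6]
insert 1 at 1 → [8, 1, 6, 4, 2, 8, 3, 6]
append seq[-1]+seq[0] = 6+8 = 14 → [8, 1, 6, 4, 2, 8, 3, 6, 14]
insert 6 at 4 → [8, 1, 6, 4, 6, 2, 8, 3, 6, 14]
append seq[0]+seq[-1] = 8+14 = 22 → [8, 1, 6, 4, 6, 2, 8, 3, 6, 14, 22]
append seq[-1]+seq[7] = 22+3 = 25 → [8, 1, 6, 4, 6, 2, 8, 3, 6, 14, 22, 25]
append seq[0]+seq[0] = 8+8 = 16 → [8, 1, 6, 4, 6, 2, 8, 3, 6, 14, 22, 25, 16]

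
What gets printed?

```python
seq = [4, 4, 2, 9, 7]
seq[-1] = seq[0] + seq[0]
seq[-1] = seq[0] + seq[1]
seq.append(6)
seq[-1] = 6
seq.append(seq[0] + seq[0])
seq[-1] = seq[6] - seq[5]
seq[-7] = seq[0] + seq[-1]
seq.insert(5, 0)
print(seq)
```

seq[-1] = seq[0]+seq[0] = 4+4 = 8 → [4, 4, 2, 9, 8]
seq[-1] = seq[0]+seq[1] = 4+4 = 8 → [4, 4, 2, 9, 8]
append 6 → [4, 4, 2, 9, 8, 6]
seq[-1] = 6 → [4, 4, 2, 9, 8, 6]
append seq[0]+seq[0] = 4+4 = 8 → [4, 4, 2, 9, 8, 6, 8]
seq[-1] = seq[6]-seq[5] = 8-6 = 2 → [4, 4, 2, 9, 8, 6, 2]
seq[-7] = seq[0]+seq[-1] = 4+2 = 6 → [6, 4, 2, 9, 8, 6, 2]
insert 0 at 5 → [6, 4, 2, 9, 8, 0, 6, 2]

[6, 4, 2, 9, 8, 0, 6, 2]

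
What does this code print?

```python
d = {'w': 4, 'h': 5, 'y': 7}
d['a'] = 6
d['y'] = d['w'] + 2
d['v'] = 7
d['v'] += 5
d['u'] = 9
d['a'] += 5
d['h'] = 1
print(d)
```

{'w': 4, 'h': 1, 'y': 6, 'a': 11, 'v': 12, 'u': 9}

d['a'] = 6 → {'w': 4, 'h': 5, 'y': 7, 'a': 6}
d['y'] = d['w']+2 = 6 → {'w': 4, 'h': 5, 'y': 6, 'a': 6}
d['v'] = 7 → {'w': 4, 'h': 5, 'y': 6, 'a': 6, 'v': 7}
d['v'] = 7+5 = 12 → {'w': 4, 'h': 5, 'y': 6, 'a': 6, 'v': 12}
d['u'] = 9 → {'w': 4, 'h': 5, 'y': 6, 'a': 6, 'v': 12, 'u': 9}
d['a'] = 6+5 = 11 → {'w': 4, 'h': 5, 'y': 6, 'a': 11, 'v': 12, 'u': 9}
d['h'] = 1 → {'w': 4, 'h': 1, 'y': 6, 'a': 11, 'v': 12, 'u': 9}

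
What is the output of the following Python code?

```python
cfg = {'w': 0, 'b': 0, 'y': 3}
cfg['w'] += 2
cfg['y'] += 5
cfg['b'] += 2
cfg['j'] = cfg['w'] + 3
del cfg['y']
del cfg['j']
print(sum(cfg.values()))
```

cfg['w'] = 0+2 = 2 → {'w': 2, 'b': 0, 'y': 3}
cfg['y'] = 3+5 = 8 → {'w': 2, 'b': 0, 'y': 8}
cfg['b'] = 0+2 = 2 → {'w': 2, 'b': 2, 'y': 8}
cfg['j'] = cfg['w']+3 = 5 → {'w': 2, 'b': 2, 'y': 8, 'j': 5}
del 'y' → {'w': 2, 'b': 2, 'j': 5}
del 'j' → {'w': 2, 'b': 2}
sum of values = 4

4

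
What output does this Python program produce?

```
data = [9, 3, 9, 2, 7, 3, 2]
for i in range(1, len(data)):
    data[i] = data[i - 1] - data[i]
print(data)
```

i=1: data[1] = 9-3 = 6 → [9, 6, 9, 2, 7, 3, 2]
i=2: data[2] = 6-9 = -3 → [9, 6, -3, 2, 7, 3, 2]
i=3: data[3] = (-3)-2 = -5 → [9, 6, -3, -5, 7, 3, 2]
i=4: data[4] = (-5)-7 = -12 → [9, 6, -3, -5, -12, 3, 2]
i=5: data[5] = (-12)-3 = -15 → [9, 6, -3, -5, -12, -15, 2]
i=6: data[6] = (-15)-2 = -17 → [9, 6, -3, -5, -12, -15, -17]

[9, 6, -3, -5, -12, -15, -17]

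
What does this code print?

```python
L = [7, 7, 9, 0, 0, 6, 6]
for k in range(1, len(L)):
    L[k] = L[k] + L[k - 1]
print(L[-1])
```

35

k=1: L[1] = 7+7 = 14 → [7, 14, 9, 0, 0, 6, 6]
k=2: L[2] = 9+14 = 23 → [7, 14, 23, 0, 0, 6, 6]
k=3: L[3] = 0+23 = 23 → [7, 14, 23, 23, 0, 6, 6]
k=4: L[4] = 0+23 = 23 → [7, 14, 23, 23, 23, 6, 6]
k=5: L[5] = 6+23 = 29 → [7, 14, 23, 23, 23, 29, 6]
k=6: L[6] = 6+29 = 35 → [7, 14, 23, 23, 23, 29, 35]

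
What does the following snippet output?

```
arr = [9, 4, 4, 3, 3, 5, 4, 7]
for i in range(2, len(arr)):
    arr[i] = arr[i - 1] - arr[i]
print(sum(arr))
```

-44

i=2: arr[2] = 4-4 = 0 → [9, 4, 0, 3, 3, 5, 4, 7]
i=3: arr[3] = 0-3 = -3 → [9, 4, 0, -3, 3, 5, 4, 7]
i=4: arr[4] = (-3)-3 = -6 → [9, 4, 0, -3, -6, 5, 4, 7]
i=5: arr[5] = (-6)-5 = -11 → [9, 4, 0, -3, -6, -11, 4, 7]
i=6: arr[6] = (-11)-4 = -15 → [9, 4, 0, -3, -6, -11, -15, 7]
i=7: arr[7] = (-15)-7 = -22 → [9, 4, 0, -3, -6, -11, -15, -22]
sum = -44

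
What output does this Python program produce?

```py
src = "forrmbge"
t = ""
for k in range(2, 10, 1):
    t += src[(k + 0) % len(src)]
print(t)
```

k=2: add src[2]='r' → 'r'
k=3: add src[3]='r' → 'rr'
k=4: add src[4]='m' → 'rrm'
k=5: add src[5]='b' → 'rrmb'
k=6: add src[6]='g' → 'rrmbg'
k=7: add src[7]='e' → 'rrmbge'
k=8: add src[0]='f' → 'rrmbgef'
k=9: add src[1]='o' → 'rrmbgefo'

rrmbgefo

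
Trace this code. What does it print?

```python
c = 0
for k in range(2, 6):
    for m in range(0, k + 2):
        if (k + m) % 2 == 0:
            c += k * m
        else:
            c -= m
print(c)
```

k=2,m=0: even sum, c = 0+0 = 0
k=2,m=1: odd sum, c = 0-1 = -1
k=2,m=2: even sum, c = (-1)+4 = 3
k=2,m=3: odd sum, c = 3-3 = 0
k=3,m=0: odd sum, c = 0-0 = 0
k=3,m=1: even sum, c = 0+3 = 3
k=3,m=2: odd sum, c = 3-2 = 1
k=3,m=3: even sum, c = 1+9 = 10
k=3,m=4: odd sum, c = 10-4 = 6
k=4,m=0: even sum, c = 6+0 = 6
k=4,m=1: odd sum, c = 6-1 = 5
k=4,m=2: even sum, c = 5+8 = 13
k=4,m=3: odd sum, c = 13-3 = 10
k=4,m=4: even sum, c = 10+16 = 26
k=4,m=5: odd sum, c = 26-5 = 21
k=5,m=0: odd sum, c = 21-0 = 21
k=5,m=1: even sum, c = 21+5 = 26
k=5,m=2: odd sum, c = 26-2 = 24
k=5,m=3: even sum, c = 24+15 = 39
k=5,m=4: odd sum, c = 39-4 = 35
k=5,m=5: even sum, c = 35+25 = 60
k=5,m=6: odd sum, c = 60-6 = 54

54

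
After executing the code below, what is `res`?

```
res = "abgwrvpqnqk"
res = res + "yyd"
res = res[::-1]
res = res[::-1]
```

+ 'yyd' → 'abgwrvpqnqkyyd'
reverse → 'dyykqnqpvrwgba'
reverse → 'abgwrvpqnqkyyd'

'abgwrvpqnqkyyd'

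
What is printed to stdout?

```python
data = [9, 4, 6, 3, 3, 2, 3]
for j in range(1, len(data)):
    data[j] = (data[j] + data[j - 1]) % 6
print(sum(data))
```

19

j=1: data[1] = (4+9)%6 = 1 → [9, 1, 6, 3, 3, 2, 3]
j=2: data[2] = (6+1)%6 = 1 → [9, 1, 1, 3, 3, 2, 3]
j=3: data[3] = (3+1)%6 = 4 → [9, 1, 1, 4, 3, 2, 3]
j=4: data[4] = (3+4)%6 = 1 → [9, 1, 1, 4, 1, 2, 3]
j=5: data[5] = (2+1)%6 = 3 → [9, 1, 1, 4, 1, 3, 3]
j=6: data[6] = (3+3)%6 = 0 → [9, 1, 1, 4, 1, 3, 0]
sum = 19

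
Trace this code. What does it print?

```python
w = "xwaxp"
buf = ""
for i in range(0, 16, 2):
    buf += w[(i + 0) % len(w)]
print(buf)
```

xapwxxap

i=0: add w[0]='x' → 'x'
i=2: add w[2]='a' → 'xa'
i=4: add w[4]='p' → 'xap'
i=6: add w[1]='w' → 'xapw'
i=8: add w[3]='x' → 'xapwx'
i=10: add w[0]='x' → 'xapwxx'
i=12: add w[2]='a' → 'xapwxxa'
i=14: add w[4]='p' → 'xapwxxap'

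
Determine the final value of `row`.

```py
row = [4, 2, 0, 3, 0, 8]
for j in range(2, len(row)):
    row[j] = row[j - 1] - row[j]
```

[4, 2, 2, -1, -1, -9]

j=2: row[2] = 2-0 = 2 → [4, 2, 2, 3, 0, 8]
j=3: row[3] = 2-3 = -1 → [4, 2, 2, -1, 0, 8]
j=4: row[4] = (-1)-0 = -1 → [4, 2, 2, -1, -1, 8]
j=5: row[5] = (-1)-8 = -9 → [4, 2, 2, -1, -1, -9]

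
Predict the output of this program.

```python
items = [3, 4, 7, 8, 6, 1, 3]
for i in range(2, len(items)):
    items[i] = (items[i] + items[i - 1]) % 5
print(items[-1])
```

i=2: items[2] = (7+4)%5 = 1 → [3, 4, 1, 8, 6, 1, 3]
i=3: items[3] = (8+1)%5 = 4 → [3, 4, 1, 4, 6, 1, 3]
i=4: items[4] = (6+4)%5 = 0 → [3, 4, 1, 4, 0, 1, 3]
i=5: items[5] = (1+0)%5 = 1 → [3, 4, 1, 4, 0, 1, 3]
i=6: items[6] = (3+1)%5 = 4 → [3, 4, 1, 4, 0, 1, 4]

4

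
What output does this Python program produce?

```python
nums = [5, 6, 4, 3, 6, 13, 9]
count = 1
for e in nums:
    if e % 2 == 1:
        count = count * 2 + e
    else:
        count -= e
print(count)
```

e=5: odd, count = 1*2+5 = 7
e=6: not odd, count = 7-6 = 1
e=4: not odd, count = 1-4 = -3
e=3: odd, count = (-3)*2+3 = -3
e=6: not odd, count = (-3)-6 = -9
e=13: odd, count = (-9)*2+13 = -5
e=9: odd, count = (-5)*2+9 = -1

-1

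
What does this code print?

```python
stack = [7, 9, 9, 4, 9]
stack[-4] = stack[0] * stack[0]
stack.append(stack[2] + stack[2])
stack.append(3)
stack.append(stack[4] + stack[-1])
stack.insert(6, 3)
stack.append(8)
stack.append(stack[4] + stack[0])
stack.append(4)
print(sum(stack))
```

stack[-4] = stack[0]*stack[0] = 7*7 = 49 → [7, 49, 9, 4, 9]
append stack[2]+stack[2] = 9+9 = 18 → [7, 49, 9, 4, 9, 18]
append 3 → [7, 49, 9, 4, 9, 18, 3]
append stack[4]+stack[-1] = 9+3 = 12 → [7, 49, 9, 4, 9, 18, 3, 12]
insert 3 at 6 → [7, 49, 9, 4, 9, 18, 3, 3, 12]
append 8 → [7, 49, 9, 4, 9, 18, 3, 3, 12, 8]
append stack[4]+stack[0] = 9+7 = 16 → [7, 49, 9, 4, 9, 18, 3, 3, 12, 8, 16]
append 4 → [7, 49, 9, 4, 9, 18, 3, 3, 12, 8, 16, 4]
sum = 142

142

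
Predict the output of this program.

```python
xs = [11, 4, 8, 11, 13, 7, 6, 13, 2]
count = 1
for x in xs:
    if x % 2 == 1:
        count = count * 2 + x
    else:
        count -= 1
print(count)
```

340

x=11: odd, count = 1*2+11 = 13
x=4: not odd, count = 13-1 = 12
x=8: not odd, count = 12-1 = 11
x=11: odd, count = 11*2+11 = 33
x=13: odd, count = 33*2+13 = 79
x=7: odd, count = 79*2+7 = 165
x=6: not odd, count = 165-1 = 164
x=13: odd, count = 164*2+13 = 341
x=2: not odd, count = 341-1 = 340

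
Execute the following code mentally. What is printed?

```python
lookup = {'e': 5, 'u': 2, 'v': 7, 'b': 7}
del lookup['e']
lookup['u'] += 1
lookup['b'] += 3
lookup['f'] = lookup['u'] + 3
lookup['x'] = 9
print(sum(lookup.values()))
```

35

del 'e' → {'u': 2, 'v': 7, 'b': 7}
lookup['u'] = 2+1 = 3 → {'u': 3, 'v': 7, 'b': 7}
lookup['b'] = 7+3 = 10 → {'u': 3, 'v': 7, 'b': 10}
lookup['f'] = lookup['u']+3 = 6 → {'u': 3, 'v': 7, 'b': 10, 'f': 6}
lookup['x'] = 9 → {'u': 3, 'v': 7, 'b': 10, 'f': 6, 'x': 9}
sum of values = 35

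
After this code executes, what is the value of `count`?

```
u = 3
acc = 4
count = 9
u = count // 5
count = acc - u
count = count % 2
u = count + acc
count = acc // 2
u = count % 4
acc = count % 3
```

u = 9//5 = 1
count = 4-1 = 3
count = 3%2 = 1
u = 1+4 = 5
count = 4//2 = 2
u = 2%4 = 2
acc = 2%3 = 2

2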